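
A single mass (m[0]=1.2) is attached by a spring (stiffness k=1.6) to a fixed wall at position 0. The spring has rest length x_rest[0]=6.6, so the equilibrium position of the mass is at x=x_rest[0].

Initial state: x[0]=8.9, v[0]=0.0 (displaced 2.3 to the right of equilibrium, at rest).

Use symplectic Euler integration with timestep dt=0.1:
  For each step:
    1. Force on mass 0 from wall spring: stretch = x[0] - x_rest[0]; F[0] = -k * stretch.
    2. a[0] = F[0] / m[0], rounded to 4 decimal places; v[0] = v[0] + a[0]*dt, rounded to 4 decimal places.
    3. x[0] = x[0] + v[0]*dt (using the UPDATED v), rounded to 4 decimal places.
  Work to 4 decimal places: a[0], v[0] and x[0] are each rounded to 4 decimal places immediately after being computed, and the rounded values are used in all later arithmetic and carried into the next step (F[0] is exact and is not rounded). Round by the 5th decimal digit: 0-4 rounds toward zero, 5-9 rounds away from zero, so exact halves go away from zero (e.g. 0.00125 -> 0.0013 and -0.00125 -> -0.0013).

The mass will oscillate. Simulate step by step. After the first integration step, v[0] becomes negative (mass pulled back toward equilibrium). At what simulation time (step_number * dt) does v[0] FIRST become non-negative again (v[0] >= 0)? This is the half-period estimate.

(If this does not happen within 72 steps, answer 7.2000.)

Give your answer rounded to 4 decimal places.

Answer: 2.8000

Derivation:
Step 0: x=[8.9000] v=[0.0000]
Step 1: x=[8.8693] v=[-0.3067]
Step 2: x=[8.8084] v=[-0.6093]
Step 3: x=[8.7180] v=[-0.9038]
Step 4: x=[8.5994] v=[-1.1862]
Step 5: x=[8.4541] v=[-1.4528]
Step 6: x=[8.2841] v=[-1.7000]
Step 7: x=[8.0916] v=[-1.9246]
Step 8: x=[7.8793] v=[-2.1235]
Step 9: x=[7.6499] v=[-2.2941]
Step 10: x=[7.4065] v=[-2.4341]
Step 11: x=[7.1523] v=[-2.5416]
Step 12: x=[6.8908] v=[-2.6152]
Step 13: x=[6.6254] v=[-2.6540]
Step 14: x=[6.3597] v=[-2.6574]
Step 15: x=[6.0972] v=[-2.6254]
Step 16: x=[5.8414] v=[-2.5584]
Step 17: x=[5.5957] v=[-2.4573]
Step 18: x=[5.3634] v=[-2.3234]
Step 19: x=[5.1476] v=[-2.1585]
Step 20: x=[4.9511] v=[-1.9649]
Step 21: x=[4.7766] v=[-1.7451]
Step 22: x=[4.6264] v=[-1.5020]
Step 23: x=[4.5025] v=[-1.2389]
Step 24: x=[4.4066] v=[-0.9592]
Step 25: x=[4.3399] v=[-0.6668]
Step 26: x=[4.3034] v=[-0.3655]
Step 27: x=[4.2975] v=[-0.0593]
Step 28: x=[4.3223] v=[0.2477]
First v>=0 after going negative at step 28, time=2.8000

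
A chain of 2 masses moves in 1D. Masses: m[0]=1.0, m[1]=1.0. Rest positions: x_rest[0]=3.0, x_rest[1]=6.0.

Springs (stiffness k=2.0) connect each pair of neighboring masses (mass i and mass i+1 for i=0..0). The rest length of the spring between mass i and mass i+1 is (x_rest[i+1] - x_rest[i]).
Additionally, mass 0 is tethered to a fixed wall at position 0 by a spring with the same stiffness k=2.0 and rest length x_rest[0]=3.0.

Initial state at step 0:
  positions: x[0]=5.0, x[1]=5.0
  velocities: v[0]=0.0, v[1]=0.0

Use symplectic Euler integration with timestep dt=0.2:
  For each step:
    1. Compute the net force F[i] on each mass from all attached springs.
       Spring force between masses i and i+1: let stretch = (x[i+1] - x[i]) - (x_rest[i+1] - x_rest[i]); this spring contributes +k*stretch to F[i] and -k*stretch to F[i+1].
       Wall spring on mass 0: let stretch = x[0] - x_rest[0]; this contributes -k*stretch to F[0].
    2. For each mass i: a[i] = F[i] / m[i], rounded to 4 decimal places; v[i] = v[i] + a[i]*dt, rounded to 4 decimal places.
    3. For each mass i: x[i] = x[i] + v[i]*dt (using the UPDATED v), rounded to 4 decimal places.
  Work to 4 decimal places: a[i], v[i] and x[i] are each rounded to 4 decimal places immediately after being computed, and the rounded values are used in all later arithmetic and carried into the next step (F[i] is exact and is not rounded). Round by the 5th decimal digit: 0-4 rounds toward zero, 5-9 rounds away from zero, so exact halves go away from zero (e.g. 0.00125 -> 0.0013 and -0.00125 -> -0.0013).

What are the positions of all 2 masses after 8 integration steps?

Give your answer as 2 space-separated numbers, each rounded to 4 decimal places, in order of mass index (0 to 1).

Answer: 1.6297 6.8665

Derivation:
Step 0: x=[5.0000 5.0000] v=[0.0000 0.0000]
Step 1: x=[4.6000 5.2400] v=[-2.0000 1.2000]
Step 2: x=[3.8832 5.6688] v=[-3.5840 2.1440]
Step 3: x=[2.9986 6.1948] v=[-4.4230 2.6298]
Step 4: x=[2.1298 6.7051] v=[-4.3440 2.5513]
Step 5: x=[1.4566 7.0893] v=[-3.3658 1.9212]
Step 6: x=[1.1175 7.2629] v=[-1.6954 0.8681]
Step 7: x=[1.1807 7.1849] v=[0.3158 -0.3901]
Step 8: x=[1.6297 6.8665] v=[2.2452 -1.5918]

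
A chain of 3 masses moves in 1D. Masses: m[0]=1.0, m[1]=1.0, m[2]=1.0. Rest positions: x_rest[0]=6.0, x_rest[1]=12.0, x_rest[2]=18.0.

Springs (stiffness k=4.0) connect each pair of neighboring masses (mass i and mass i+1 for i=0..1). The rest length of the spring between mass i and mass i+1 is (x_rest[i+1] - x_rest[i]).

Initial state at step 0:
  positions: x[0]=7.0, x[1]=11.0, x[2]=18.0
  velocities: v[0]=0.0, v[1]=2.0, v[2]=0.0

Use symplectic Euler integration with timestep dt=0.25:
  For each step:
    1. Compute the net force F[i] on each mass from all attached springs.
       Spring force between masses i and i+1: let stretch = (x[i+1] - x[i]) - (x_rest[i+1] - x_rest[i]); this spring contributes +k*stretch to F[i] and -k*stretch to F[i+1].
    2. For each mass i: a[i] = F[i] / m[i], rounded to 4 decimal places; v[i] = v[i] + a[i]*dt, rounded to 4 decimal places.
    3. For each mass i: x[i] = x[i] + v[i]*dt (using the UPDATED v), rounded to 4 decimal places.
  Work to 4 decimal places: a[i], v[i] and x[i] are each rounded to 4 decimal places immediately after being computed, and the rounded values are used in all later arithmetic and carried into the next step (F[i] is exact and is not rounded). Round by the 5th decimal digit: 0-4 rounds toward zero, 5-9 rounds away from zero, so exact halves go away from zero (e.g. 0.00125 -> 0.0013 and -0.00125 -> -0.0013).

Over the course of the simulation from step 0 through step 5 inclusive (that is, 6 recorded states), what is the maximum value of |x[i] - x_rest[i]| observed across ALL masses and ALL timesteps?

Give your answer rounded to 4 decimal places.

Step 0: x=[7.0000 11.0000 18.0000] v=[0.0000 2.0000 0.0000]
Step 1: x=[6.5000 12.2500 17.7500] v=[-2.0000 5.0000 -1.0000]
Step 2: x=[5.9375 13.4375 17.6250] v=[-2.2500 4.7500 -0.5000]
Step 3: x=[5.7500 13.7969 17.9531] v=[-0.7500 1.4375 1.3125]
Step 4: x=[6.0742 13.1836 18.7422] v=[1.2969 -2.4532 3.1563]
Step 5: x=[6.6758 12.1826 19.6416] v=[2.4063 -4.0040 3.5977]
Max displacement = 1.7969

Answer: 1.7969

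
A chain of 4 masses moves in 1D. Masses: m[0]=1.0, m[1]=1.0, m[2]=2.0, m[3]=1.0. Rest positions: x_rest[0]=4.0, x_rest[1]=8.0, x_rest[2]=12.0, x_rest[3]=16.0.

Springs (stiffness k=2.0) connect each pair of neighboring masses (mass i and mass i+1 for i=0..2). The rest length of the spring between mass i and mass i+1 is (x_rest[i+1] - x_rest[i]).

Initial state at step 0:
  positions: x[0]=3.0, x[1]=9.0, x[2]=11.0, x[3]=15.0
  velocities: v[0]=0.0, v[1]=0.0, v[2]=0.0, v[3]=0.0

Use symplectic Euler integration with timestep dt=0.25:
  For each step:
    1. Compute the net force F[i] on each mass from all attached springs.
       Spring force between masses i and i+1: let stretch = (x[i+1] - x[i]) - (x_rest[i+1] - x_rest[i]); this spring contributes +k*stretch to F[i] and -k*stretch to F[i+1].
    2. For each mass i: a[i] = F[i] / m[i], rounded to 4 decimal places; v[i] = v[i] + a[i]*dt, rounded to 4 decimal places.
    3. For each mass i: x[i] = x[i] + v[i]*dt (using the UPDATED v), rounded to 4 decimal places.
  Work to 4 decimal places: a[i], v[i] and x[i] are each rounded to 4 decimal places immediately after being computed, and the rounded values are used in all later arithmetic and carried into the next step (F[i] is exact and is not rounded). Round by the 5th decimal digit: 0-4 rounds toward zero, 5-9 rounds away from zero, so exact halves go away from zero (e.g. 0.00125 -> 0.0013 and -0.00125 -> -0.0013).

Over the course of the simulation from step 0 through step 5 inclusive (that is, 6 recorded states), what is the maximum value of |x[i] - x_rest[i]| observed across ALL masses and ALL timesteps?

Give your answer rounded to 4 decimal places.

Step 0: x=[3.0000 9.0000 11.0000 15.0000] v=[0.0000 0.0000 0.0000 0.0000]
Step 1: x=[3.2500 8.5000 11.1250 15.0000] v=[1.0000 -2.0000 0.5000 0.0000]
Step 2: x=[3.6563 7.6719 11.3281 15.0156] v=[1.6250 -3.3125 0.8125 0.0625]
Step 3: x=[4.0645 6.7989 11.5332 15.0703] v=[1.6328 -3.4922 0.8203 0.2188]
Step 4: x=[4.3145 6.1758 11.6635 15.1829] v=[1.0000 -2.4923 0.5210 0.4503]
Step 5: x=[4.2972 6.0060 11.6707 15.3556] v=[-0.0694 -0.6791 0.0289 0.6906]
Max displacement = 1.9940

Answer: 1.9940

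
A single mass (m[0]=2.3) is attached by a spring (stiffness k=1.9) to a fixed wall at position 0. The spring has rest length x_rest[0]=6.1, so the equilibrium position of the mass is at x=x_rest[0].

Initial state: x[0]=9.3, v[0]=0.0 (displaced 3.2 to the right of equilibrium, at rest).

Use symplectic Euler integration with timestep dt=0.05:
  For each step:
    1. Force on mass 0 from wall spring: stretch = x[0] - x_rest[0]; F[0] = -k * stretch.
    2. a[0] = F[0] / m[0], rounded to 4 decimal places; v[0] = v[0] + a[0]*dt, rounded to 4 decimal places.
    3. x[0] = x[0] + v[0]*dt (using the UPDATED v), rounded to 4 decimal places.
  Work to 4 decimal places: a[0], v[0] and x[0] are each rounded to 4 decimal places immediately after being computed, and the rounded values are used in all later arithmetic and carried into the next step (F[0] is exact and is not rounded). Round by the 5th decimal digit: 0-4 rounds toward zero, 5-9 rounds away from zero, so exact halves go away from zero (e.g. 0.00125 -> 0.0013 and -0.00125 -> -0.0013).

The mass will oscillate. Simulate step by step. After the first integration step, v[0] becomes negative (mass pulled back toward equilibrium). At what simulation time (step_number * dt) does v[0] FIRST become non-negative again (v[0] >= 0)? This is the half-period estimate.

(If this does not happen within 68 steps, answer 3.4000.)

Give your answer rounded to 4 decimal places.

Answer: 3.4000

Derivation:
Step 0: x=[9.3000] v=[0.0000]
Step 1: x=[9.2934] v=[-0.1322]
Step 2: x=[9.2802] v=[-0.2641]
Step 3: x=[9.2604] v=[-0.3955]
Step 4: x=[9.2341] v=[-0.5260]
Step 5: x=[9.2013] v=[-0.6555]
Step 6: x=[9.1621] v=[-0.7836]
Step 7: x=[9.1166] v=[-0.9101]
Step 8: x=[9.0649] v=[-1.0347]
Step 9: x=[9.0070] v=[-1.1572]
Step 10: x=[8.9431] v=[-1.2773]
Step 11: x=[8.8734] v=[-1.3947]
Step 12: x=[8.7979] v=[-1.5093]
Step 13: x=[8.7169] v=[-1.6207]
Step 14: x=[8.6305] v=[-1.7288]
Step 15: x=[8.5388] v=[-1.8333]
Step 16: x=[8.4421] v=[-1.9340]
Step 17: x=[8.3406] v=[-2.0307]
Step 18: x=[8.2344] v=[-2.1232]
Step 19: x=[8.1238] v=[-2.2114]
Step 20: x=[8.0091] v=[-2.2950]
Step 21: x=[7.8904] v=[-2.3739]
Step 22: x=[7.7680] v=[-2.4479]
Step 23: x=[7.6422] v=[-2.5168]
Step 24: x=[7.5132] v=[-2.5805]
Step 25: x=[7.3813] v=[-2.6389]
Step 26: x=[7.2467] v=[-2.6918]
Step 27: x=[7.1097] v=[-2.7392]
Step 28: x=[6.9707] v=[-2.7809]
Step 29: x=[6.8299] v=[-2.8169]
Step 30: x=[6.6875] v=[-2.8471]
Step 31: x=[6.5439] v=[-2.8714]
Step 32: x=[6.3994] v=[-2.8897]
Step 33: x=[6.2543] v=[-2.9021]
Step 34: x=[6.1089] v=[-2.9085]
Step 35: x=[5.9635] v=[-2.9089]
Step 36: x=[5.8183] v=[-2.9033]
Step 37: x=[5.6737] v=[-2.8917]
Step 38: x=[5.5300] v=[-2.8741]
Step 39: x=[5.3875] v=[-2.8506]
Step 40: x=[5.2464] v=[-2.8212]
Step 41: x=[5.1071] v=[-2.7859]
Step 42: x=[4.9699] v=[-2.7449]
Step 43: x=[4.8350] v=[-2.6982]
Step 44: x=[4.7027] v=[-2.6460]
Step 45: x=[4.5733] v=[-2.5883]
Step 46: x=[4.4470] v=[-2.5252]
Step 47: x=[4.3242] v=[-2.4569]
Step 48: x=[4.2050] v=[-2.3836]
Step 49: x=[4.0897] v=[-2.3053]
Step 50: x=[3.9786] v=[-2.2223]
Step 51: x=[3.8719] v=[-2.1347]
Step 52: x=[3.7698] v=[-2.0427]
Step 53: x=[3.6725] v=[-1.9465]
Step 54: x=[3.5802] v=[-1.8462]
Step 55: x=[3.4931] v=[-1.7421]
Step 56: x=[3.4114] v=[-1.6344]
Step 57: x=[3.3352] v=[-1.5234]
Step 58: x=[3.2647] v=[-1.4092]
Step 59: x=[3.2001] v=[-1.2921]
Step 60: x=[3.1415] v=[-1.1723]
Step 61: x=[3.0890] v=[-1.0501]
Step 62: x=[3.0427] v=[-0.9257]
Step 63: x=[3.0027] v=[-0.7994]
Step 64: x=[2.9691] v=[-0.6715]
Step 65: x=[2.9420] v=[-0.5422]
Step 66: x=[2.9214] v=[-0.4118]
Step 67: x=[2.9074] v=[-0.2805]
Step 68: x=[2.9000] v=[-0.1486]
v[0] did not become non-negative within 68 steps; using fallback time=3.4000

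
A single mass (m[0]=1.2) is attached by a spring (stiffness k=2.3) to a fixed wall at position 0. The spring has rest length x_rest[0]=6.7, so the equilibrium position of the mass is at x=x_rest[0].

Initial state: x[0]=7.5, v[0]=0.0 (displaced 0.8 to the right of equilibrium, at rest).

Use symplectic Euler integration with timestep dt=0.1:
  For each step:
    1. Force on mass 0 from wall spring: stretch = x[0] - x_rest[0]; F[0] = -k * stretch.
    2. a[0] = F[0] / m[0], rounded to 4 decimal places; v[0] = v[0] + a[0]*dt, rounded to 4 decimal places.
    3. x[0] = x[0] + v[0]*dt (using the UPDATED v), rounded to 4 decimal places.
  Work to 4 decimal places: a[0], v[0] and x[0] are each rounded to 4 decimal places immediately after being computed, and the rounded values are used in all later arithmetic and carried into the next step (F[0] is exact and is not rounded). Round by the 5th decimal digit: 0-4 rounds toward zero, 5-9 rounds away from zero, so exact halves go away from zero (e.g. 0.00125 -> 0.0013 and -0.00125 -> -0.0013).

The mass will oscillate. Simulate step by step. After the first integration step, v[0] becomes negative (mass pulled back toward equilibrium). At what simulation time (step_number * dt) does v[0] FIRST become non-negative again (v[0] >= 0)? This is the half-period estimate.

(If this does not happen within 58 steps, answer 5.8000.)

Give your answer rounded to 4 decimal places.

Step 0: x=[7.5000] v=[0.0000]
Step 1: x=[7.4847] v=[-0.1533]
Step 2: x=[7.4543] v=[-0.3037]
Step 3: x=[7.4095] v=[-0.4483]
Step 4: x=[7.3511] v=[-0.5843]
Step 5: x=[7.2802] v=[-0.7091]
Step 6: x=[7.1982] v=[-0.8203]
Step 7: x=[7.1066] v=[-0.9158]
Step 8: x=[7.0072] v=[-0.9937]
Step 9: x=[6.9019] v=[-1.0526]
Step 10: x=[6.7928] v=[-1.0913]
Step 11: x=[6.6819] v=[-1.1091]
Step 12: x=[6.5713] v=[-1.1056]
Step 13: x=[6.4632] v=[-1.0809]
Step 14: x=[6.3597] v=[-1.0355]
Step 15: x=[6.2627] v=[-0.9703]
Step 16: x=[6.1741] v=[-0.8865]
Step 17: x=[6.0955] v=[-0.7857]
Step 18: x=[6.0285] v=[-0.6698]
Step 19: x=[5.9744] v=[-0.5411]
Step 20: x=[5.9342] v=[-0.4020]
Step 21: x=[5.9087] v=[-0.2552]
Step 22: x=[5.8984] v=[-0.1035]
Step 23: x=[5.9034] v=[0.0501]
First v>=0 after going negative at step 23, time=2.3000

Answer: 2.3000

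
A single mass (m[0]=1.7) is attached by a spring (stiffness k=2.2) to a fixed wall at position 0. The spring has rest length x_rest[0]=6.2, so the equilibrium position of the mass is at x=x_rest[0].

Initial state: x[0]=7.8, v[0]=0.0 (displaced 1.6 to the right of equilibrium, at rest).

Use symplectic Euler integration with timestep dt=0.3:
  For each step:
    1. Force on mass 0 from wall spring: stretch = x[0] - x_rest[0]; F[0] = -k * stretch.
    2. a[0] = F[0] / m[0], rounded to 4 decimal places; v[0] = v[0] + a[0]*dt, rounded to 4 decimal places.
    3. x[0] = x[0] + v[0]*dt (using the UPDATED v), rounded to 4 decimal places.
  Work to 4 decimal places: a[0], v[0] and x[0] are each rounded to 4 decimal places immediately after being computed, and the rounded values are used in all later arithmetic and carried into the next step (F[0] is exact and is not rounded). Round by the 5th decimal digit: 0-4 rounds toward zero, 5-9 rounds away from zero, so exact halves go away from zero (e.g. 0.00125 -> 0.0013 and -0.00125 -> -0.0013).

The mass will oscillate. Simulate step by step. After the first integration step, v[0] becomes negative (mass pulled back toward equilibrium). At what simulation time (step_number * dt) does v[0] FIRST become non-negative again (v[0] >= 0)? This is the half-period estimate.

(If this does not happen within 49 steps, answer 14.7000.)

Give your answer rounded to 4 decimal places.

Answer: 3.0000

Derivation:
Step 0: x=[7.8000] v=[0.0000]
Step 1: x=[7.6136] v=[-0.6212]
Step 2: x=[7.2626] v=[-1.1700]
Step 3: x=[6.7879] v=[-1.5825]
Step 4: x=[6.2447] v=[-1.8107]
Step 5: x=[5.6963] v=[-1.8280]
Step 6: x=[5.2066] v=[-1.6325]
Step 7: x=[4.8326] v=[-1.2468]
Step 8: x=[4.6178] v=[-0.7159]
Step 9: x=[4.5873] v=[-0.1016]
Step 10: x=[4.7447] v=[0.5245]
First v>=0 after going negative at step 10, time=3.0000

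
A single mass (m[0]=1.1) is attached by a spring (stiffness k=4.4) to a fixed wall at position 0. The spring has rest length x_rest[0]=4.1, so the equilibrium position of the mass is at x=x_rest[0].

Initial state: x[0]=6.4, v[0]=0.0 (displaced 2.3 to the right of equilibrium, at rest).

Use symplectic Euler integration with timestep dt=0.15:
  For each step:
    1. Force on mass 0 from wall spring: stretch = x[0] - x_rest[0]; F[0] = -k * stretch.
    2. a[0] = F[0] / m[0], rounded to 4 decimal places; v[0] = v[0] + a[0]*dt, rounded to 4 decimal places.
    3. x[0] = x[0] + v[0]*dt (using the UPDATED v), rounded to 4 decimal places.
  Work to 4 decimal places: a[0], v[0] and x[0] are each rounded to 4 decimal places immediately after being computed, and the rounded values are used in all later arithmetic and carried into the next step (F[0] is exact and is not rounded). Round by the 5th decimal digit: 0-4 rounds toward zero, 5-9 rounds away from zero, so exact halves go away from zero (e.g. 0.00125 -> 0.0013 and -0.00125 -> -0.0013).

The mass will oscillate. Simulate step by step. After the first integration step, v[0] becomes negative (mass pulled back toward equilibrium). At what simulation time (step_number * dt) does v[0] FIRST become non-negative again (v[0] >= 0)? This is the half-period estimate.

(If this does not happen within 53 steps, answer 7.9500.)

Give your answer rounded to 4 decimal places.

Step 0: x=[6.4000] v=[0.0000]
Step 1: x=[6.1930] v=[-1.3800]
Step 2: x=[5.7976] v=[-2.6358]
Step 3: x=[5.2494] v=[-3.6544]
Step 4: x=[4.5978] v=[-4.3440]
Step 5: x=[3.9014] v=[-4.6427]
Step 6: x=[3.2229] v=[-4.5235]
Step 7: x=[2.6233] v=[-3.9972]
Step 8: x=[2.1566] v=[-3.1112]
Step 9: x=[1.8648] v=[-1.9452]
Step 10: x=[1.7742] v=[-0.6041]
Step 11: x=[1.8929] v=[0.7914]
First v>=0 after going negative at step 11, time=1.6500

Answer: 1.6500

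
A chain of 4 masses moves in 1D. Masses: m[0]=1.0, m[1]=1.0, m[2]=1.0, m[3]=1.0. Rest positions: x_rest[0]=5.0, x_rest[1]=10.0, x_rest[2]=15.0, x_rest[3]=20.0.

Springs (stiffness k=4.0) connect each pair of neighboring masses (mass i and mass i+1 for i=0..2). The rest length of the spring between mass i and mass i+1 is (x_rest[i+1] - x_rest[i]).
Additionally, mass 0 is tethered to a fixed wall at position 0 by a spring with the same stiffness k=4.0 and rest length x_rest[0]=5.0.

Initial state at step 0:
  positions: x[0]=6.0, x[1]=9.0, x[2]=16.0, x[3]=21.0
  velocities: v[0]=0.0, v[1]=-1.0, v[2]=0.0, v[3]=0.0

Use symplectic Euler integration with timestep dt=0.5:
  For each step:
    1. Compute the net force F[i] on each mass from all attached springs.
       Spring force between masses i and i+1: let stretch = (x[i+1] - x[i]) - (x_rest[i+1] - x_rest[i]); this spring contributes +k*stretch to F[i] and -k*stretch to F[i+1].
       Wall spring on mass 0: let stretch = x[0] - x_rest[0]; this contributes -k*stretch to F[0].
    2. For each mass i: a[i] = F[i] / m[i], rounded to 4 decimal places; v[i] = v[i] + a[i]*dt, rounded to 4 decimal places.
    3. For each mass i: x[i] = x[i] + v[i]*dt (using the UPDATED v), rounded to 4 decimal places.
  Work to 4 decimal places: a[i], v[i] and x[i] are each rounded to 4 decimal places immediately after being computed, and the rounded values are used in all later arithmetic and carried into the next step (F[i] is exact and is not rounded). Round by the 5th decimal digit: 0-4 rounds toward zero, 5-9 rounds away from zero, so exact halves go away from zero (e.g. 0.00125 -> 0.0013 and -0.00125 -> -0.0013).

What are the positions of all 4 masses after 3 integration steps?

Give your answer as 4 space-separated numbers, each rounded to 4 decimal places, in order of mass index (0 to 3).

Step 0: x=[6.0000 9.0000 16.0000 21.0000] v=[0.0000 -1.0000 0.0000 0.0000]
Step 1: x=[3.0000 12.5000 14.0000 21.0000] v=[-6.0000 7.0000 -4.0000 0.0000]
Step 2: x=[6.5000 8.0000 17.5000 19.0000] v=[7.0000 -9.0000 7.0000 -4.0000]
Step 3: x=[5.0000 11.5000 13.0000 20.5000] v=[-3.0000 7.0000 -9.0000 3.0000]

Answer: 5.0000 11.5000 13.0000 20.5000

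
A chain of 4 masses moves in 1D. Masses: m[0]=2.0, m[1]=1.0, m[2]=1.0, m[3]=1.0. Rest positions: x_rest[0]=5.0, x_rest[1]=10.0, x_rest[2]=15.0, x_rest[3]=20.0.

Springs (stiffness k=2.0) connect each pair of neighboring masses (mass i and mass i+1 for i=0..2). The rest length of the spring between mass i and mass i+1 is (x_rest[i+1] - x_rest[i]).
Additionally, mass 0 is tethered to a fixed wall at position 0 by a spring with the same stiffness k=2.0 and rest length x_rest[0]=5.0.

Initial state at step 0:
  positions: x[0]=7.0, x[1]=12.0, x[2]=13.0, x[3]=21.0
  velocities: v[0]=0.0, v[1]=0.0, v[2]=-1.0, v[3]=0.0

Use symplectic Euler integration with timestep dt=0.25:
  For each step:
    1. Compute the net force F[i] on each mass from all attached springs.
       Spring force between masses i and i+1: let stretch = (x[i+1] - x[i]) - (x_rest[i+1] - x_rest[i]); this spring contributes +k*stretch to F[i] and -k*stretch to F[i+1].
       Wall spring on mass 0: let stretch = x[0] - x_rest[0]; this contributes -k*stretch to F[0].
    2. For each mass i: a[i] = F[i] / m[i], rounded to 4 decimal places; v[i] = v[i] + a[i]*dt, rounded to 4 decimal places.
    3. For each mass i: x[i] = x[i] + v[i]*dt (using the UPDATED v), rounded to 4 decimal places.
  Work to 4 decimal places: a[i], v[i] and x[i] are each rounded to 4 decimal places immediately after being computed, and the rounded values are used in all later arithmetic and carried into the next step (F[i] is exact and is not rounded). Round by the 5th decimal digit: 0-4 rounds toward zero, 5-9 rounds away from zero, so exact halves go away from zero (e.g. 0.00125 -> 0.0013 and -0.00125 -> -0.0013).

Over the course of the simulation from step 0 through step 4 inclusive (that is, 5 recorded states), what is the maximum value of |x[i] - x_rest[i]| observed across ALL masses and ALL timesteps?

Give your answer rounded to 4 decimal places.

Answer: 2.1722

Derivation:
Step 0: x=[7.0000 12.0000 13.0000 21.0000] v=[0.0000 0.0000 -1.0000 0.0000]
Step 1: x=[6.8750 11.5000 13.6250 20.6250] v=[-0.5000 -2.0000 2.5000 -1.5000]
Step 2: x=[6.6094 10.6875 14.8594 20.0000] v=[-1.0625 -3.2500 4.9375 -2.5000]
Step 3: x=[6.1856 9.8867 16.2149 19.3574] v=[-1.6953 -3.2031 5.4219 -2.5703]
Step 4: x=[5.6065 9.4143 17.1722 18.9470] v=[-2.3164 -1.8896 3.8291 -1.6416]
Max displacement = 2.1722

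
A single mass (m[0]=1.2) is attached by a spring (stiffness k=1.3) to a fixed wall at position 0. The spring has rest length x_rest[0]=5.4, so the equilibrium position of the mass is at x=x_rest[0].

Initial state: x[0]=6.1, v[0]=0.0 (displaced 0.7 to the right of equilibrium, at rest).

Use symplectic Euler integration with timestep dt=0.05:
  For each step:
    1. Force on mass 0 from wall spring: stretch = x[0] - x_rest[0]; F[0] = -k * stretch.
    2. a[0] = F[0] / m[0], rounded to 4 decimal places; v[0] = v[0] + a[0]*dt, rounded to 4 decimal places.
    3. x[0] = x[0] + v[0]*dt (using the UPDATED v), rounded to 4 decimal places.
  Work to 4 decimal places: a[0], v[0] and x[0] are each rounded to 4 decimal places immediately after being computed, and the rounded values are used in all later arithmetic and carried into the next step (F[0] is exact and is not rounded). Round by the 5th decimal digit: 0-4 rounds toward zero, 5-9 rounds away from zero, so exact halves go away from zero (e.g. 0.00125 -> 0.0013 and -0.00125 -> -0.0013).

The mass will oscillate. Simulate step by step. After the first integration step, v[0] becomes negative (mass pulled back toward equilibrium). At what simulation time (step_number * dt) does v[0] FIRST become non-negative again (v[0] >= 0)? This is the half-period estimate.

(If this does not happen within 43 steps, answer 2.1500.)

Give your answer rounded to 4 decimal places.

Step 0: x=[6.1000] v=[0.0000]
Step 1: x=[6.0981] v=[-0.0379]
Step 2: x=[6.0943] v=[-0.0757]
Step 3: x=[6.0886] v=[-0.1133]
Step 4: x=[6.0811] v=[-0.1506]
Step 5: x=[6.0717] v=[-0.1875]
Step 6: x=[6.0605] v=[-0.2239]
Step 7: x=[6.0475] v=[-0.2597]
Step 8: x=[6.0328] v=[-0.2948]
Step 9: x=[6.0163] v=[-0.3291]
Step 10: x=[5.9982] v=[-0.3625]
Step 11: x=[5.9785] v=[-0.3949]
Step 12: x=[5.9572] v=[-0.4262]
Step 13: x=[5.9344] v=[-0.4564]
Step 14: x=[5.9101] v=[-0.4853]
Step 15: x=[5.8845] v=[-0.5129]
Step 16: x=[5.8575] v=[-0.5391]
Step 17: x=[5.8293] v=[-0.5639]
Step 18: x=[5.7999] v=[-0.5872]
Step 19: x=[5.7695] v=[-0.6089]
Step 20: x=[5.7381] v=[-0.6289]
Step 21: x=[5.7057] v=[-0.6472]
Step 22: x=[5.6725] v=[-0.6638]
Step 23: x=[5.6386] v=[-0.6786]
Step 24: x=[5.6040] v=[-0.6915]
Step 25: x=[5.5689] v=[-0.7026]
Step 26: x=[5.5333] v=[-0.7118]
Step 27: x=[5.4974] v=[-0.7190]
Step 28: x=[5.4612] v=[-0.7243]
Step 29: x=[5.4248] v=[-0.7276]
Step 30: x=[5.3884] v=[-0.7289]
Step 31: x=[5.3520] v=[-0.7283]
Step 32: x=[5.3157] v=[-0.7257]
Step 33: x=[5.2796] v=[-0.7211]
Step 34: x=[5.2439] v=[-0.7146]
Step 35: x=[5.2086] v=[-0.7061]
Step 36: x=[5.1738] v=[-0.6957]
Step 37: x=[5.1396] v=[-0.6834]
Step 38: x=[5.1061] v=[-0.6693]
Step 39: x=[5.0734] v=[-0.6534]
Step 40: x=[5.0416] v=[-0.6357]
Step 41: x=[5.0108] v=[-0.6163]
Step 42: x=[4.9810] v=[-0.5952]
Step 43: x=[4.9524] v=[-0.5725]
v[0] did not become non-negative within 43 steps; using fallback time=2.1500

Answer: 2.1500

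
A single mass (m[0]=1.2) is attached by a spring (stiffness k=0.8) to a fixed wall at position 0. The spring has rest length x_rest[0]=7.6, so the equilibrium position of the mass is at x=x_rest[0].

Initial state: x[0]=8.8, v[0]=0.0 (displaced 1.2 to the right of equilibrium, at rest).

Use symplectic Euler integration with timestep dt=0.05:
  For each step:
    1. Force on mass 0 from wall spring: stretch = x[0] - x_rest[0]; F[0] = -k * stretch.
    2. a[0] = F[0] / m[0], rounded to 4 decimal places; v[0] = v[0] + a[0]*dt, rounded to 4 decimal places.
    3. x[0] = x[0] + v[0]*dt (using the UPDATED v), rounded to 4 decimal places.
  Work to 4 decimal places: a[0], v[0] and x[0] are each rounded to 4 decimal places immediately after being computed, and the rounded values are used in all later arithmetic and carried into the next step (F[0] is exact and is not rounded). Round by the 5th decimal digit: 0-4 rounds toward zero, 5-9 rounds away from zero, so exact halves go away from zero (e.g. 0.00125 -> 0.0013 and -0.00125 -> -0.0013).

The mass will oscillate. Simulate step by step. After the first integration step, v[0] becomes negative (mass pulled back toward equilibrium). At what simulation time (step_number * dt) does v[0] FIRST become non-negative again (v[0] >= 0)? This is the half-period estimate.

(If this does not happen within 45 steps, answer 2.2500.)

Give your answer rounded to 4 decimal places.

Answer: 2.2500

Derivation:
Step 0: x=[8.8000] v=[0.0000]
Step 1: x=[8.7980] v=[-0.0400]
Step 2: x=[8.7940] v=[-0.0799]
Step 3: x=[8.7880] v=[-0.1197]
Step 4: x=[8.7800] v=[-0.1593]
Step 5: x=[8.7701] v=[-0.1986]
Step 6: x=[8.7582] v=[-0.2376]
Step 7: x=[8.7444] v=[-0.2762]
Step 8: x=[8.7287] v=[-0.3143]
Step 9: x=[8.7111] v=[-0.3519]
Step 10: x=[8.6917] v=[-0.3889]
Step 11: x=[8.6704] v=[-0.4253]
Step 12: x=[8.6474] v=[-0.4610]
Step 13: x=[8.6226] v=[-0.4959]
Step 14: x=[8.5961] v=[-0.5300]
Step 15: x=[8.5679] v=[-0.5632]
Step 16: x=[8.5381] v=[-0.5955]
Step 17: x=[8.5068] v=[-0.6268]
Step 18: x=[8.4740] v=[-0.6570]
Step 19: x=[8.4397] v=[-0.6861]
Step 20: x=[8.4040] v=[-0.7141]
Step 21: x=[8.3670] v=[-0.7409]
Step 22: x=[8.3287] v=[-0.7665]
Step 23: x=[8.2892] v=[-0.7908]
Step 24: x=[8.2485] v=[-0.8138]
Step 25: x=[8.2067] v=[-0.8354]
Step 26: x=[8.1639] v=[-0.8556]
Step 27: x=[8.1202] v=[-0.8744]
Step 28: x=[8.0756] v=[-0.8917]
Step 29: x=[8.0302] v=[-0.9076]
Step 30: x=[7.9841] v=[-0.9219]
Step 31: x=[7.9374] v=[-0.9347]
Step 32: x=[7.8901] v=[-0.9459]
Step 33: x=[7.8423] v=[-0.9556]
Step 34: x=[7.7941] v=[-0.9637]
Step 35: x=[7.7456] v=[-0.9702]
Step 36: x=[7.6968] v=[-0.9751]
Step 37: x=[7.6479] v=[-0.9783]
Step 38: x=[7.5989] v=[-0.9799]
Step 39: x=[7.5499] v=[-0.9799]
Step 40: x=[7.5010] v=[-0.9782]
Step 41: x=[7.4523] v=[-0.9749]
Step 42: x=[7.4038] v=[-0.9700]
Step 43: x=[7.3556] v=[-0.9635]
Step 44: x=[7.3078] v=[-0.9554]
Step 45: x=[7.2605] v=[-0.9457]
v[0] did not become non-negative within 45 steps; using fallback time=2.2500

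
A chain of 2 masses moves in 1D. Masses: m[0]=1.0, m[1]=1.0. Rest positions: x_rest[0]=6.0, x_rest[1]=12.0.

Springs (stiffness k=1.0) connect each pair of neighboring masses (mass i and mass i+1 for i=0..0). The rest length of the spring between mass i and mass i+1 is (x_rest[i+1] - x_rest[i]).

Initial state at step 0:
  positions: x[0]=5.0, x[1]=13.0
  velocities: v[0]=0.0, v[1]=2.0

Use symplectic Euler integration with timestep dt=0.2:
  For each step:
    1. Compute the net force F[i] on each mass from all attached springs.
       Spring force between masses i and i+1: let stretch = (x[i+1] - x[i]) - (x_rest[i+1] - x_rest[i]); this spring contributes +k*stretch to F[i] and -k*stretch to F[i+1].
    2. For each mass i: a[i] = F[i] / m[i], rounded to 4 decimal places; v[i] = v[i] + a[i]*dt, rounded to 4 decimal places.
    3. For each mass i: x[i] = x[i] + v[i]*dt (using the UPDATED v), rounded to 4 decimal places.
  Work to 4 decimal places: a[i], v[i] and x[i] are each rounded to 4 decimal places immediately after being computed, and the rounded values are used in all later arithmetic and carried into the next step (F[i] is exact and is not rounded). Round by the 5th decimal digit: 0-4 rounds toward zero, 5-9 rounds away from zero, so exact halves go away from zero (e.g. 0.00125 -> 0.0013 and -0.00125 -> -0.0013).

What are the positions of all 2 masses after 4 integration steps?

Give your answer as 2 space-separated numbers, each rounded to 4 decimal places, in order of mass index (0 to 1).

Step 0: x=[5.0000 13.0000] v=[0.0000 2.0000]
Step 1: x=[5.0800 13.3200] v=[0.4000 1.6000]
Step 2: x=[5.2496 13.5504] v=[0.8480 1.1520]
Step 3: x=[5.5112 13.6888] v=[1.3082 0.6918]
Step 4: x=[5.8599 13.7401] v=[1.7437 0.2563]

Answer: 5.8599 13.7401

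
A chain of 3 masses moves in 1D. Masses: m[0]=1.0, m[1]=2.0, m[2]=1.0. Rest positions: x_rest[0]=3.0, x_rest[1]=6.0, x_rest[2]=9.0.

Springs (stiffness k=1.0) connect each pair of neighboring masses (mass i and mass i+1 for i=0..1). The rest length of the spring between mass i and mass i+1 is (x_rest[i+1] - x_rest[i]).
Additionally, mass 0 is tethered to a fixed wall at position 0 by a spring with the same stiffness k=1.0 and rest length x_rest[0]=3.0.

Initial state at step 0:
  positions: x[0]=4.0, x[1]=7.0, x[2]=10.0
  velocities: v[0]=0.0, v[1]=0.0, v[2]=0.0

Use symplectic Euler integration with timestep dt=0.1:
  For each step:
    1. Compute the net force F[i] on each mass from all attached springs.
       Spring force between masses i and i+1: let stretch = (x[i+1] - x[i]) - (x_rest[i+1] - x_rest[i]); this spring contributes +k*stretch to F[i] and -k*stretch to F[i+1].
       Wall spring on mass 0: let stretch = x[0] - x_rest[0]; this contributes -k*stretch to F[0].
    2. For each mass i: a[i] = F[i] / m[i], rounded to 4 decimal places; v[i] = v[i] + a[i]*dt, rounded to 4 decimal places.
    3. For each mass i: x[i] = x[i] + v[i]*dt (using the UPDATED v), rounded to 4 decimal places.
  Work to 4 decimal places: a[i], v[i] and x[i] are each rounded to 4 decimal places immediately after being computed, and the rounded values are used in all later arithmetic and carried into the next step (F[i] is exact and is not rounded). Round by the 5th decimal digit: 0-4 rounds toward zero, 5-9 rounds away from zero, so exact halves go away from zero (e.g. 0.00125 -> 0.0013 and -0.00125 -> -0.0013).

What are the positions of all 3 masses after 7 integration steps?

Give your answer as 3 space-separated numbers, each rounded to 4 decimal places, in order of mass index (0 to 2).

Answer: 3.7443 6.9940 9.9999

Derivation:
Step 0: x=[4.0000 7.0000 10.0000] v=[0.0000 0.0000 0.0000]
Step 1: x=[3.9900 7.0000 10.0000] v=[-0.1000 0.0000 0.0000]
Step 2: x=[3.9702 7.0000 10.0000] v=[-0.1980 -0.0005 0.0000]
Step 3: x=[3.9410 6.9998 10.0000] v=[-0.2920 -0.0020 0.0000]
Step 4: x=[3.9030 6.9993 10.0000] v=[-0.3802 -0.0049 0.0000]
Step 5: x=[3.8569 6.9983 10.0000] v=[-0.4609 -0.0097 -0.0001]
Step 6: x=[3.8037 6.9966 10.0000] v=[-0.5325 -0.0167 -0.0003]
Step 7: x=[3.7443 6.9940 9.9999] v=[-0.5936 -0.0262 -0.0006]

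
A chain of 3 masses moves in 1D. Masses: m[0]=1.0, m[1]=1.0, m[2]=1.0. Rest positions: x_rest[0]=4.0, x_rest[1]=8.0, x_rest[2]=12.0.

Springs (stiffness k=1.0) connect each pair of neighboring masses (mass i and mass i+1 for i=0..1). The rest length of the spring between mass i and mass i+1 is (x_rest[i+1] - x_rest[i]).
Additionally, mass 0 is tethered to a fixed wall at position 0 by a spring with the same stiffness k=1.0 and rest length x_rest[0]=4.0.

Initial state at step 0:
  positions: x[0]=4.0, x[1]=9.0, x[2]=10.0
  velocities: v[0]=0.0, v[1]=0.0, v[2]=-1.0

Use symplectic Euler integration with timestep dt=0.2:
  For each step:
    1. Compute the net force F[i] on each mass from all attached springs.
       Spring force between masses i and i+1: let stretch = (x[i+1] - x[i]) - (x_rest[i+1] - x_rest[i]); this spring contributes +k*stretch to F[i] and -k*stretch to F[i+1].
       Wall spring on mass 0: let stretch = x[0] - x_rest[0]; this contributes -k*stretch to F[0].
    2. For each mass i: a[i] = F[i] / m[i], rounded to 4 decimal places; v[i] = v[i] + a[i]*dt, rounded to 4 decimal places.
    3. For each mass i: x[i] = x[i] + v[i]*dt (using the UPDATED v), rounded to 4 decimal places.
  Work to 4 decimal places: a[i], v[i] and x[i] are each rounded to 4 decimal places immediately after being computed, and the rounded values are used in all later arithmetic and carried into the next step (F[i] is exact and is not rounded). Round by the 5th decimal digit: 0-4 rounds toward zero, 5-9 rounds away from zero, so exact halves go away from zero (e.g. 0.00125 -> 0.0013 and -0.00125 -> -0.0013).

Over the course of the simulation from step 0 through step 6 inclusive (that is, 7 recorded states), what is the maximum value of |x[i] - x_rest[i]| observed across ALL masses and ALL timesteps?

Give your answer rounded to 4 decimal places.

Step 0: x=[4.0000 9.0000 10.0000] v=[0.0000 0.0000 -1.0000]
Step 1: x=[4.0400 8.8400 9.9200] v=[0.2000 -0.8000 -0.4000]
Step 2: x=[4.1104 8.5312 9.9568] v=[0.3520 -1.5440 0.1840]
Step 3: x=[4.1932 8.1026 10.0966] v=[0.4141 -2.1430 0.6989]
Step 4: x=[4.2647 7.5974 10.3166] v=[0.3573 -2.5261 1.1001]
Step 5: x=[4.2989 7.0676 10.5879] v=[0.1709 -2.6488 1.3563]
Step 6: x=[4.2719 6.5679 10.8783] v=[-0.1351 -2.4985 1.4522]
Max displacement = 2.0800

Answer: 2.0800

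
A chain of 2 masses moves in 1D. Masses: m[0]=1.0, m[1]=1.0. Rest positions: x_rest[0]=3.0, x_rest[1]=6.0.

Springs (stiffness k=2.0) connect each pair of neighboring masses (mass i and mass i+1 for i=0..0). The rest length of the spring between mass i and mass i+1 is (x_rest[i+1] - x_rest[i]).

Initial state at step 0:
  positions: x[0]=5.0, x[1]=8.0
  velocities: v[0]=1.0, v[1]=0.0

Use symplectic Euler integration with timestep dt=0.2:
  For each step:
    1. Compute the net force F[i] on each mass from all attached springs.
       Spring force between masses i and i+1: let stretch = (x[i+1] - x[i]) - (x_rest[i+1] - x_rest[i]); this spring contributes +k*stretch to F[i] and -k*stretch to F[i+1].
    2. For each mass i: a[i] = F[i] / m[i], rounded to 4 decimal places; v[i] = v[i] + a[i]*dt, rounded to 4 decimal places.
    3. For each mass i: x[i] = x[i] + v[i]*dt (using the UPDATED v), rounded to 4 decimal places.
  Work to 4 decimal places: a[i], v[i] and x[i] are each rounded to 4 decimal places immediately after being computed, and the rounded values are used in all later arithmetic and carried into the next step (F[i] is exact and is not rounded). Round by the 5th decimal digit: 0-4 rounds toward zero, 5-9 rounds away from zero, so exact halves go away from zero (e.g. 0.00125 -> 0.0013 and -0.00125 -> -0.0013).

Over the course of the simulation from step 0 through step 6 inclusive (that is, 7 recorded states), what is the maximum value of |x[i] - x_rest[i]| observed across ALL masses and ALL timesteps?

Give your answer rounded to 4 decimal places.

Answer: 2.7693

Derivation:
Step 0: x=[5.0000 8.0000] v=[1.0000 0.0000]
Step 1: x=[5.2000 8.0000] v=[1.0000 0.0000]
Step 2: x=[5.3840 8.0160] v=[0.9200 0.0800]
Step 3: x=[5.5386 8.0614] v=[0.7728 0.2272]
Step 4: x=[5.6550 8.1450] v=[0.5819 0.4181]
Step 5: x=[5.7306 8.2694] v=[0.3779 0.6221]
Step 6: x=[5.7693 8.4307] v=[0.1934 0.8066]
Max displacement = 2.7693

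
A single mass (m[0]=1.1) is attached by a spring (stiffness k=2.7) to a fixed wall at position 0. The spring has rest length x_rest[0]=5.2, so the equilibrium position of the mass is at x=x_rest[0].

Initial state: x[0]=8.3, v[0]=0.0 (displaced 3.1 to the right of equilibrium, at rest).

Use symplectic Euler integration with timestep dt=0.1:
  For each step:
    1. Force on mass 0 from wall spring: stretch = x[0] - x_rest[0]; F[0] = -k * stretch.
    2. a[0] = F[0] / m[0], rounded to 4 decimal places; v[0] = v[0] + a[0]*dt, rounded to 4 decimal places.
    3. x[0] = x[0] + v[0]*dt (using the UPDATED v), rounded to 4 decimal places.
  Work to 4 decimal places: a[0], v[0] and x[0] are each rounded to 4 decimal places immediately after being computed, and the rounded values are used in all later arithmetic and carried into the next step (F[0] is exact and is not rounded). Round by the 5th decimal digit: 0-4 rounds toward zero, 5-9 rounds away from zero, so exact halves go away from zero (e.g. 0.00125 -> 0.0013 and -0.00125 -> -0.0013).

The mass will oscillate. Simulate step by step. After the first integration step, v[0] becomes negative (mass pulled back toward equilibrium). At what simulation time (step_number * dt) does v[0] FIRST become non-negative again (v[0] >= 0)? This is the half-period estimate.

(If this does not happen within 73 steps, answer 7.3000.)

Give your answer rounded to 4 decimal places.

Answer: 2.1000

Derivation:
Step 0: x=[8.3000] v=[0.0000]
Step 1: x=[8.2239] v=[-0.7609]
Step 2: x=[8.0736] v=[-1.5031]
Step 3: x=[7.8528] v=[-2.2084]
Step 4: x=[7.5669] v=[-2.8595]
Step 5: x=[7.2229] v=[-3.4405]
Step 6: x=[6.8292] v=[-3.9370]
Step 7: x=[6.3955] v=[-4.3369]
Step 8: x=[5.9325] v=[-4.6303]
Step 9: x=[5.4515] v=[-4.8101]
Step 10: x=[4.9643] v=[-4.8718]
Step 11: x=[4.4829] v=[-4.8140]
Step 12: x=[4.0191] v=[-4.6380]
Step 13: x=[3.5843] v=[-4.3481]
Step 14: x=[3.1892] v=[-3.9515]
Step 15: x=[2.8434] v=[-3.4579]
Step 16: x=[2.5555] v=[-2.8795]
Step 17: x=[2.3325] v=[-2.2304]
Step 18: x=[2.1798] v=[-1.5266]
Step 19: x=[2.1013] v=[-0.7853]
Step 20: x=[2.0988] v=[-0.0247]
Step 21: x=[2.1725] v=[0.7365]
First v>=0 after going negative at step 21, time=2.1000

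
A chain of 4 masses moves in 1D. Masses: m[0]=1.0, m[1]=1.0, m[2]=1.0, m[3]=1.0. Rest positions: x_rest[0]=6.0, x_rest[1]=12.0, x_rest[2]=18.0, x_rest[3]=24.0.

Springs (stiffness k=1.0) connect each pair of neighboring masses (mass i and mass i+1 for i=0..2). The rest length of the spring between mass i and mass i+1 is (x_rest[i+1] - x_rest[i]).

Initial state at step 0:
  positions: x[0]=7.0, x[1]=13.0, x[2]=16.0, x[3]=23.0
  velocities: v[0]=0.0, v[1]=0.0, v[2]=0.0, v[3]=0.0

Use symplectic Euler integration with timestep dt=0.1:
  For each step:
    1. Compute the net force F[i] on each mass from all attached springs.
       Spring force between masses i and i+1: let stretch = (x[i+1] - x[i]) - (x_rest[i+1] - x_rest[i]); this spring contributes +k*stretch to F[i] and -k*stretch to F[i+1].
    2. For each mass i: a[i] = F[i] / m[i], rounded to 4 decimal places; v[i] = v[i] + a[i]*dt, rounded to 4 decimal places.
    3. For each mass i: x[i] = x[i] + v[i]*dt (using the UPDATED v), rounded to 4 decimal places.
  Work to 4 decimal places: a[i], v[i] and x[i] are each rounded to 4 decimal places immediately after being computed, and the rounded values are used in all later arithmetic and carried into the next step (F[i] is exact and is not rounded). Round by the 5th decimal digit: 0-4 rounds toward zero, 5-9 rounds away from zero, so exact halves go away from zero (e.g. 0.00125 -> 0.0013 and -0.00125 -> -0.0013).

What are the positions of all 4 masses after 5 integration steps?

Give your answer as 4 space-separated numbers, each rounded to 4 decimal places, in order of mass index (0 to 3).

Step 0: x=[7.0000 13.0000 16.0000 23.0000] v=[0.0000 0.0000 0.0000 0.0000]
Step 1: x=[7.0000 12.9700 16.0400 22.9900] v=[0.0000 -0.3000 0.4000 -0.1000]
Step 2: x=[6.9997 12.9110 16.1188 22.9705] v=[-0.0030 -0.5900 0.7880 -0.1950]
Step 3: x=[6.9985 12.8250 16.2340 22.9425] v=[-0.0119 -0.8604 1.1524 -0.2802]
Step 4: x=[6.9956 12.7148 16.3822 22.9074] v=[-0.0293 -1.1022 1.4824 -0.3511]
Step 5: x=[6.9899 12.5841 16.5590 22.8670] v=[-0.0574 -1.3074 1.7682 -0.4036]

Answer: 6.9899 12.5841 16.5590 22.8670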